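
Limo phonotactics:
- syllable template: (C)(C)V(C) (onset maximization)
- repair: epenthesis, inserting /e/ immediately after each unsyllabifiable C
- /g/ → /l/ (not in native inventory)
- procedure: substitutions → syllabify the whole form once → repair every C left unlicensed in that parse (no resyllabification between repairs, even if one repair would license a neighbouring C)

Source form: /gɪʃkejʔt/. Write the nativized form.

Substitution: /g/ → /l/, giving /lɪʃkejʔt/.
The consonants /ʔ/, /t/ cannot be parsed into a legal (C)(C)V(C) syllable (at most one coda consonant is licensed; onsets may contain at most 2 consonants).
Each unlicensed consonant becomes the onset of a new syllable: /ʔ/ → /ʔe/, /t/ → /te/.

lɪʃkejʔete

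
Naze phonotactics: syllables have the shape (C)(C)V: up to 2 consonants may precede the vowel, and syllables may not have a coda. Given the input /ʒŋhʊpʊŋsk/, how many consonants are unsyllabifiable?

4

Syllabifying with onset maximization leaves /ʒ/, /ŋ/, /s/, /k/ stranded (no codas are permitted; onsets may contain at most 2 consonants).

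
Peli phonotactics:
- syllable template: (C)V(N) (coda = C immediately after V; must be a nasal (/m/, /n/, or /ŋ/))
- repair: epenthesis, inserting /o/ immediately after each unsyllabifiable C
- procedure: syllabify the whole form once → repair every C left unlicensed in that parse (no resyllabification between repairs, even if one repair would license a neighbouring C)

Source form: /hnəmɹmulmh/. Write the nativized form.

honəmɹomulomoho

Under (C)V(N), the unsyllabifiable consonants are /h/, /ɹ/, /l/, /m/, /h/ (only a nasal (/m/, /n/, or /ŋ/) is licensed in coda position; onsets are limited to one consonant).
Each unlicensed consonant becomes the onset of a new syllable: /h/ → /ho/, /ɹ/ → /ɹo/, /l/ → /lo/, /m/ → /mo/, /h/ → /ho/.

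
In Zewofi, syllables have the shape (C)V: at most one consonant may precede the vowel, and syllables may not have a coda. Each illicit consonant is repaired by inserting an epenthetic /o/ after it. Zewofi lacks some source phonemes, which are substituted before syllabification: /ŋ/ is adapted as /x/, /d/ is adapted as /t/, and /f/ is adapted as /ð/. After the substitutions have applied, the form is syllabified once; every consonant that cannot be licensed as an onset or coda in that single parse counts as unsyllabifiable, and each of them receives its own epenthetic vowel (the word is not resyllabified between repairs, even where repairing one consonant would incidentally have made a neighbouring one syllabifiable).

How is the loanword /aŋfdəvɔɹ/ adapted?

Substitution: /ŋ/ → /x/, /f/ → /ð/, /d/ → /t/, giving /axðtəvɔɹ/.
Under (C)V, the unsyllabifiable consonants are /x/, /ð/, /ɹ/ (no codas are permitted; onsets are limited to one consonant).
Inserting the epenthetic vowel yields /x/ → /xo/, /ð/ → /ðo/, /ɹ/ → /ɹo/.

axoðotəvɔɹo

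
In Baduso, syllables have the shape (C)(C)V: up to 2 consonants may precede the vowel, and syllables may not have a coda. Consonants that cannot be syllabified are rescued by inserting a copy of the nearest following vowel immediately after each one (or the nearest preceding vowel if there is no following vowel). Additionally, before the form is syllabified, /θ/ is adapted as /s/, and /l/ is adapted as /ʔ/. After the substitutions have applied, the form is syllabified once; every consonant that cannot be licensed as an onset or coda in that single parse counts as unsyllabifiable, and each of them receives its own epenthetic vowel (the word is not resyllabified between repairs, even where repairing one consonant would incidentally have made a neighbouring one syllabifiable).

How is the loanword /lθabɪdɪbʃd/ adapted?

Substitution: /l/ → /ʔ/, /θ/ → /s/, giving /ʔsabɪdɪbʃd/.
The consonants /b/, /ʃ/, /d/ cannot be parsed into a legal (C)(C)V syllable (no codas are permitted; onsets may contain at most 2 consonants).
Epenthesis after each stranded consonant: /b/ → /bɪ/, /ʃ/ → /ʃɪ/, /d/ → /dɪ/.

ʔsabɪdɪbɪʃɪdɪ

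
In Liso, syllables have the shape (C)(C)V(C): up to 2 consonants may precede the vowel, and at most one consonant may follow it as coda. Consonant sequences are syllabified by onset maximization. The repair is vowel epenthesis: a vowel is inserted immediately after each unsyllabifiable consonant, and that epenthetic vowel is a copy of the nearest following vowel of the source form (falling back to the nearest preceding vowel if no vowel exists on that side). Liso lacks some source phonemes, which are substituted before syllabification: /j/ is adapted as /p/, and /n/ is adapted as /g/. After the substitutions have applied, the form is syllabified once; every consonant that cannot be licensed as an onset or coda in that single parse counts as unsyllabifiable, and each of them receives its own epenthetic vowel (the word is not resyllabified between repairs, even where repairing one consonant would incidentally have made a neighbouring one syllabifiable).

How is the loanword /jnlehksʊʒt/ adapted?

peglehksʊʒtʊ

Substitution: /j/ → /p/, /n/ → /g/, giving /pglehksʊʒt/.
Syllabifying with onset maximization leaves /p/, /t/ stranded (at most one coda consonant is licensed; onsets may contain at most 2 consonants).
Inserting the epenthetic vowel yields /p/ → /pe/, /t/ → /tʊ/.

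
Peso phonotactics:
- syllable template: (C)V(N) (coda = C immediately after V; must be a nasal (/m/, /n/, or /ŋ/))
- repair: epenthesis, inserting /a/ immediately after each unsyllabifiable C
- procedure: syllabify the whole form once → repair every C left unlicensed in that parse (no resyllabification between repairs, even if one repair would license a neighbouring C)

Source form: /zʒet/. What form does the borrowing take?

Syllabifying with onset maximization leaves /z/, /t/ stranded (only a nasal (/m/, /n/, or /ŋ/) is licensed in coda position; onsets are limited to one consonant).
Inserting the epenthetic vowel yields /z/ → /za/, /t/ → /ta/.

zaʒeta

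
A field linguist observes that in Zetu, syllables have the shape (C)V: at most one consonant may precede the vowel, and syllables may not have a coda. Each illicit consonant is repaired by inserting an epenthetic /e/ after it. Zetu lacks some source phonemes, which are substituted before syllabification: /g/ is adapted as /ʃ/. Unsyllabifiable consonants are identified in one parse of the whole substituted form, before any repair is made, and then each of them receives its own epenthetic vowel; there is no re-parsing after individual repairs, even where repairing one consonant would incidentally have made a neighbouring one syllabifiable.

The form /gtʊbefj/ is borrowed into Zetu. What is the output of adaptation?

Substitution: /g/ → /ʃ/, giving /ʃtʊbefj/.
Under (C)V, the unsyllabifiable consonants are /ʃ/, /f/, /j/ (no codas are permitted; onsets are limited to one consonant).
Each unlicensed consonant becomes the onset of a new syllable: /ʃ/ → /ʃe/, /f/ → /fe/, /j/ → /je/.

ʃetʊbefeje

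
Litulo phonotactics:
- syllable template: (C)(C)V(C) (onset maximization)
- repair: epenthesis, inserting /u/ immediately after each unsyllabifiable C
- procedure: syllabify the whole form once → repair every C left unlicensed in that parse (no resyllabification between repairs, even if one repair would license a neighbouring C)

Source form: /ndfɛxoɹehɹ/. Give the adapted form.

nudfɛxoɹehɹu

The consonants /n/, /ɹ/ cannot be parsed into a legal (C)(C)V(C) syllable (at most one coda consonant is licensed; onsets may contain at most 2 consonants).
Inserting the epenthetic vowel yields /n/ → /nu/, /ɹ/ → /ɹu/.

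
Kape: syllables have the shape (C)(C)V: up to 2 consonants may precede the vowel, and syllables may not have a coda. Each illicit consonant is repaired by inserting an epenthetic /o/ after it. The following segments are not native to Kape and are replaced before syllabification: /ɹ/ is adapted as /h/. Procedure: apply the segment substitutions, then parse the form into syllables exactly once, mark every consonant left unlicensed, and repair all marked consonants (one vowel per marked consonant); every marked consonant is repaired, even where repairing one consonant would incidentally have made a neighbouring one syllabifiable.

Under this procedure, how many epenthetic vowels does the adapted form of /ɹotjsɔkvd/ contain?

4

After substitution the input is /hotjsɔkvd/.
The unsyllabifiable consonants are /t/, /k/, /v/, /d/; each receives one epenthetic vowel.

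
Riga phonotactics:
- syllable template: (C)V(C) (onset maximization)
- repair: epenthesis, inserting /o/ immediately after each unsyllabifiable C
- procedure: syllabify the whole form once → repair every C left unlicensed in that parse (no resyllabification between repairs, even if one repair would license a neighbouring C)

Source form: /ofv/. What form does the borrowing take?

Under (C)V(C), the unsyllabifiable consonants are /v/ (at most one coda consonant is licensed; onsets are limited to one consonant).
Epenthesis after each stranded consonant: /v/ → /vo/.

ofvo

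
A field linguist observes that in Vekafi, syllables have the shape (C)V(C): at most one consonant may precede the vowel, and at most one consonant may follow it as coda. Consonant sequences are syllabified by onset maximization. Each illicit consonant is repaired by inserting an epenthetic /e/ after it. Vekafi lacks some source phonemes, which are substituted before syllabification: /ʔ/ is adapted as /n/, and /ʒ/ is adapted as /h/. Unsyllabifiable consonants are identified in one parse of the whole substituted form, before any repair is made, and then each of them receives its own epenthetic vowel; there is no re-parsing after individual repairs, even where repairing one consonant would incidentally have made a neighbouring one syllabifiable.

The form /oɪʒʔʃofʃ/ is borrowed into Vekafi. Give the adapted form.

oɪhneʃofʃe

Substitution: /ʒ/ → /h/, /ʔ/ → /n/, giving /oɪhnʃofʃ/.
Under (C)V(C), the unsyllabifiable consonants are /n/, /ʃ/ (at most one coda consonant is licensed; onsets are limited to one consonant).
Inserting the epenthetic vowel yields /n/ → /ne/, /ʃ/ → /ʃe/.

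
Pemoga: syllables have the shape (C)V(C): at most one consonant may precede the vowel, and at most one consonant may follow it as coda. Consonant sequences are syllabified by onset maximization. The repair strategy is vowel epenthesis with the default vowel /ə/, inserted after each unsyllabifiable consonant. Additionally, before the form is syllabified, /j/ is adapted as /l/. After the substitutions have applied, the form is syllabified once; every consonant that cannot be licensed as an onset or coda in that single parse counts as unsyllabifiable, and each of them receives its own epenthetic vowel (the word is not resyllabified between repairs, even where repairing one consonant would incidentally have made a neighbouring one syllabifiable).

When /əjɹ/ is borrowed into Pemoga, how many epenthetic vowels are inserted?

1

After substitution the input is /əlɹ/.
The unsyllabifiable consonants are /ɹ/; each receives one epenthetic vowel.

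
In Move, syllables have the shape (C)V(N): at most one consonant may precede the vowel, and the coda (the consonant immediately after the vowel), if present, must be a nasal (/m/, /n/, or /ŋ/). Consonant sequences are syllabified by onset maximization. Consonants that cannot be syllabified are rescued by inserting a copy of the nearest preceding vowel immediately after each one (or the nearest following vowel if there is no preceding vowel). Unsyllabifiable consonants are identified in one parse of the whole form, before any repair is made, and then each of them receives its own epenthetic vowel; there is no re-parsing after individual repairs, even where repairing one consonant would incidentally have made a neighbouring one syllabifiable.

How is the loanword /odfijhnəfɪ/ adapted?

odofijihinəfɪ

The consonants /d/, /j/, /h/ cannot be parsed into a legal (C)V(N) syllable (only a nasal (/m/, /n/, or /ŋ/) is licensed in coda position; onsets are limited to one consonant).
Each unlicensed consonant becomes the onset of a new syllable: /d/ → /do/, /j/ → /ji/, /h/ → /hi/.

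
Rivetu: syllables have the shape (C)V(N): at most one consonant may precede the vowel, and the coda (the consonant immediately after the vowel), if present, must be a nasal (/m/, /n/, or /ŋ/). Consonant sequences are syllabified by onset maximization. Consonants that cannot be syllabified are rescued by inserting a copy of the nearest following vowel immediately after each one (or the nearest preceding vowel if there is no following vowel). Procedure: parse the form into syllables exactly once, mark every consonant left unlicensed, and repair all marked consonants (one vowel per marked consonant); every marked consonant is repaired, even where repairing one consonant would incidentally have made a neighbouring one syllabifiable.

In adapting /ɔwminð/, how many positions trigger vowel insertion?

The unsyllabifiable consonants are /w/, /ð/; each receives one epenthetic vowel.

2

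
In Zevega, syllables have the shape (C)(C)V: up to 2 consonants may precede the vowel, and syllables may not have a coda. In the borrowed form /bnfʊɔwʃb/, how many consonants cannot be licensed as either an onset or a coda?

4

Under (C)(C)V, the unsyllabifiable consonants are /b/, /w/, /ʃ/, /b/ (no codas are permitted; onsets may contain at most 2 consonants).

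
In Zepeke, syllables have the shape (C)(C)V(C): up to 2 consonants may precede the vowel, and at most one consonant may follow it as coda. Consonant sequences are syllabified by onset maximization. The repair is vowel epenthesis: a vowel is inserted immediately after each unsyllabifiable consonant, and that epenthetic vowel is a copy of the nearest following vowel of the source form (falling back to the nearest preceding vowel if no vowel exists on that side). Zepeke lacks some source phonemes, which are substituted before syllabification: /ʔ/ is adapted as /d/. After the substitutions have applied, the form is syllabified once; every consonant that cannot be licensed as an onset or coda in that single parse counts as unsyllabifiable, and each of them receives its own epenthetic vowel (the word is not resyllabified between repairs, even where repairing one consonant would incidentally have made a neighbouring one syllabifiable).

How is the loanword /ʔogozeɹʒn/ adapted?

dogozeɹʒene

Substitution: /ʔ/ → /d/, giving /dogozeɹʒn/.
The consonants /ʒ/, /n/ cannot be parsed into a legal (C)(C)V(C) syllable (at most one coda consonant is licensed; onsets may contain at most 2 consonants).
Inserting the epenthetic vowel yields /ʒ/ → /ʒe/, /n/ → /ne/.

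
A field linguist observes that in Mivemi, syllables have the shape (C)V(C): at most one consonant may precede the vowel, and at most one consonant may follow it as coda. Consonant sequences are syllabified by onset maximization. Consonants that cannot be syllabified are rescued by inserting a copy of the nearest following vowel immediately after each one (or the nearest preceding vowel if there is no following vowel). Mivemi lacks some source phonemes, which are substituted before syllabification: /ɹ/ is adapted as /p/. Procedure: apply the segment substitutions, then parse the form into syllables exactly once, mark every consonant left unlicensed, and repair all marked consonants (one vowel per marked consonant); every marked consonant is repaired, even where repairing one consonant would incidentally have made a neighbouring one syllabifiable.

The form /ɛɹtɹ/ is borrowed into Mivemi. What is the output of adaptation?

Substitution: /ɹ/ → /p/, giving /ɛptp/.
Under (C)V(C), the unsyllabifiable consonants are /t/, /p/ (at most one coda consonant is licensed; onsets are limited to one consonant).
Inserting the epenthetic vowel yields /t/ → /tɛ/, /p/ → /pɛ/.

ɛptɛpɛ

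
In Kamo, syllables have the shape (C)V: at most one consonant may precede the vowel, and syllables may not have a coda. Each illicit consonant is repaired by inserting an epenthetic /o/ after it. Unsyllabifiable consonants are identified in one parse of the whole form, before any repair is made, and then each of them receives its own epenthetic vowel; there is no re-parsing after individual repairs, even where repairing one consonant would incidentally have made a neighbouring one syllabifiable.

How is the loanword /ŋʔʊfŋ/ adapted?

The consonants /ŋ/, /f/, /ŋ/ cannot be parsed into a legal (C)V syllable (no codas are permitted; onsets are limited to one consonant).
Each unlicensed consonant becomes the onset of a new syllable: /ŋ/ → /ŋo/, /f/ → /fo/, /ŋ/ → /ŋo/.

ŋoʔʊfoŋo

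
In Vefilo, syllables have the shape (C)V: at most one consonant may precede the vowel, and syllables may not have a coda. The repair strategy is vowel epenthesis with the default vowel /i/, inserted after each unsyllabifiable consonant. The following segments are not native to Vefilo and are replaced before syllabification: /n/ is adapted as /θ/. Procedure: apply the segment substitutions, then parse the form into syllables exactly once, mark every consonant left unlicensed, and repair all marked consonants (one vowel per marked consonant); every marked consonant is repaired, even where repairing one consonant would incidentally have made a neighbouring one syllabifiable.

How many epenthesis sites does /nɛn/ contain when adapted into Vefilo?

After substitution the input is /θɛθ/.
The unsyllabifiable consonants are /θ/; each receives one epenthetic vowel.

1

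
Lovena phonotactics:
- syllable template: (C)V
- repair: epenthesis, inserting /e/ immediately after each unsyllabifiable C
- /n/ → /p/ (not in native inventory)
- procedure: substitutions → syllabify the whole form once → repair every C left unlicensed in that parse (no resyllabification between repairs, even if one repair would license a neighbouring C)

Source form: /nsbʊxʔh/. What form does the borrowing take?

Substitution: /n/ → /p/, giving /psbʊxʔh/.
The consonants /p/, /s/, /x/, /ʔ/, /h/ cannot be parsed into a legal (C)V syllable (no codas are permitted; onsets are limited to one consonant).
Inserting the epenthetic vowel yields /p/ → /pe/, /s/ → /se/, /x/ → /xe/, /ʔ/ → /ʔe/, /h/ → /he/.

pesebʊxeʔehe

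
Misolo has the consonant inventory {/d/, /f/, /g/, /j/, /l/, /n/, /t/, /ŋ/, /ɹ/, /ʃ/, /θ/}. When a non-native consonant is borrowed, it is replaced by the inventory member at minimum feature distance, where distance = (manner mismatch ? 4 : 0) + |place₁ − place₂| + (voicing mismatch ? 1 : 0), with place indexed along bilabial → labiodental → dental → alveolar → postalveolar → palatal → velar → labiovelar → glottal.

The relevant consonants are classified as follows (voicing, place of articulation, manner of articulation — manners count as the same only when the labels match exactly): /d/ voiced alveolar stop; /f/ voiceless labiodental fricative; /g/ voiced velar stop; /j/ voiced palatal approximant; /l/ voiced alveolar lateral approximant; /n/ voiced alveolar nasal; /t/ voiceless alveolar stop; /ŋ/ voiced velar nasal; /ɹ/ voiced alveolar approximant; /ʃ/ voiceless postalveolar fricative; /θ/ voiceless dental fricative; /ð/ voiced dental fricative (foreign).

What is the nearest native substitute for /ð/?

/θ/ is closest: same manner (fricative), place distance 0 (dental→dental), voicing differs (+1); total 1. Next closest is /f/ at distance 2.

θ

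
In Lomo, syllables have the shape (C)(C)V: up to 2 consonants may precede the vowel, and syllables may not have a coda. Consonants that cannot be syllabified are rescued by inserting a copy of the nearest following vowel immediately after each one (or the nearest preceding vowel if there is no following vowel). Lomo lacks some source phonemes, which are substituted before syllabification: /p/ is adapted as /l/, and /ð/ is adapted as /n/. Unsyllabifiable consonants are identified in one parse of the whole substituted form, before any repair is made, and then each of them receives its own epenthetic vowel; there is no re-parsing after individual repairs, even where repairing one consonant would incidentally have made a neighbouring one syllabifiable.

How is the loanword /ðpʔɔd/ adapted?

nɔlʔɔdɔ

Substitution: /ð/ → /n/, /p/ → /l/, giving /nlʔɔd/.
The consonants /n/, /d/ cannot be parsed into a legal (C)(C)V syllable (no codas are permitted; onsets may contain at most 2 consonants).
Epenthesis after each stranded consonant: /n/ → /nɔ/, /d/ → /dɔ/.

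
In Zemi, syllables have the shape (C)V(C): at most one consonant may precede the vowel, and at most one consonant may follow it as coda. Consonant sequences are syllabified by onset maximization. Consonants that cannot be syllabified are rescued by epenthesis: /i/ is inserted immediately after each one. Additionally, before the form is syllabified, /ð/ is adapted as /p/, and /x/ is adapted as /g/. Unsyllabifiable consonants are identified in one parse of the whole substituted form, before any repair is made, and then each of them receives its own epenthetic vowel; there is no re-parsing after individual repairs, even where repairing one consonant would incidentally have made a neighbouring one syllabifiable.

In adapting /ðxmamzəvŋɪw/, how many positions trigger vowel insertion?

After substitution the input is /pgmamzəvŋɪw/.
The unsyllabifiable consonants are /p/, /g/; each receives one epenthetic vowel.

2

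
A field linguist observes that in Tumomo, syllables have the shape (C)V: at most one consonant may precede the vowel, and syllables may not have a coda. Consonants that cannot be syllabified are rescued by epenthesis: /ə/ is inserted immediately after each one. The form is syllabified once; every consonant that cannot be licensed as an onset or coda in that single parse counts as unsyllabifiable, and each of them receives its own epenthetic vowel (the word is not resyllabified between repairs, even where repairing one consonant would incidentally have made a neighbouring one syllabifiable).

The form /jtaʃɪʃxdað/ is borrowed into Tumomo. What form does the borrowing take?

jətaʃɪʃəxədaðə

Syllabifying with onset maximization leaves /j/, /ʃ/, /x/, /ð/ stranded (no codas are permitted; onsets are limited to one consonant).
Inserting the epenthetic vowel yields /j/ → /jə/, /ʃ/ → /ʃə/, /x/ → /xə/, /ð/ → /ðə/.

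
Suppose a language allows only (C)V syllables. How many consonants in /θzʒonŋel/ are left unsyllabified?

4

Under (C)V, the unsyllabifiable consonants are /θ/, /z/, /n/, /l/ (no codas are permitted; onsets are limited to one consonant).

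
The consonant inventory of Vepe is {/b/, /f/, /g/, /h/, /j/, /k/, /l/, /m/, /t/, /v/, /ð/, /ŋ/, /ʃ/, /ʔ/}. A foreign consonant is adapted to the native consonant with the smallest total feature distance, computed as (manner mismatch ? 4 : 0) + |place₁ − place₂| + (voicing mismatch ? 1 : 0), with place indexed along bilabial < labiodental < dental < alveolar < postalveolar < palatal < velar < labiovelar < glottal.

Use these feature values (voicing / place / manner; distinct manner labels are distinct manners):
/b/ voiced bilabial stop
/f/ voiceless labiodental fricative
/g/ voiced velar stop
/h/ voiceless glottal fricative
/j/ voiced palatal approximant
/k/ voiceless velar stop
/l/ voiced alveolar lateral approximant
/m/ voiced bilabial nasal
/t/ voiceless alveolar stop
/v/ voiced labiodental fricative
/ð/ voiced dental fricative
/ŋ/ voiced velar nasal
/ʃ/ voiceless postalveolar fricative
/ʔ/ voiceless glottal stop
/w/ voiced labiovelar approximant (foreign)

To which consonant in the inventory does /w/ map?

/j/ is closest: same manner (approximant), place distance 2 (labiovelar→palatal), same voicing; total 2. Next closest is /g/ at distance 5.

j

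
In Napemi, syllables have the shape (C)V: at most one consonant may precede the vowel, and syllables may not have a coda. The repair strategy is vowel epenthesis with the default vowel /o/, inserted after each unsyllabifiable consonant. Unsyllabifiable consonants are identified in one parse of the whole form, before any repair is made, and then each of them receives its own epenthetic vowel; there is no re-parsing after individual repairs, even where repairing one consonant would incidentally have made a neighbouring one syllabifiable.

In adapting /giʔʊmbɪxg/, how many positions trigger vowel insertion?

3

The unsyllabifiable consonants are /m/, /x/, /g/; each receives one epenthetic vowel.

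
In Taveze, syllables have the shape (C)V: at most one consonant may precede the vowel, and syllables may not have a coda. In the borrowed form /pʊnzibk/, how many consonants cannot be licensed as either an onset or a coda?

The consonants /n/, /b/, /k/ cannot be parsed into a legal (C)V syllable (no codas are permitted; onsets are limited to one consonant).

3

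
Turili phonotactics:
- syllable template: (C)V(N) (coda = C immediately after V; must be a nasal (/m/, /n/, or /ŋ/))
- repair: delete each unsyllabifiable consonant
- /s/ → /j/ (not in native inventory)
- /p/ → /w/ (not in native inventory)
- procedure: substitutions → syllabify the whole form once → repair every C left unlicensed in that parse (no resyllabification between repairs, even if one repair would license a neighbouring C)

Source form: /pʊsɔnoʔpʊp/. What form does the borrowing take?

Substitution: /p/ → /w/, /s/ → /j/, giving /wʊjɔnoʔwʊw/.
Syllabifying with onset maximization leaves /ʔ/, /w/ stranded (only a nasal (/m/, /n/, or /ŋ/) is licensed in coda position; onsets are limited to one consonant).
Deleting the stranded consonants removes /ʔ/, /w/.

wʊjɔnowʊ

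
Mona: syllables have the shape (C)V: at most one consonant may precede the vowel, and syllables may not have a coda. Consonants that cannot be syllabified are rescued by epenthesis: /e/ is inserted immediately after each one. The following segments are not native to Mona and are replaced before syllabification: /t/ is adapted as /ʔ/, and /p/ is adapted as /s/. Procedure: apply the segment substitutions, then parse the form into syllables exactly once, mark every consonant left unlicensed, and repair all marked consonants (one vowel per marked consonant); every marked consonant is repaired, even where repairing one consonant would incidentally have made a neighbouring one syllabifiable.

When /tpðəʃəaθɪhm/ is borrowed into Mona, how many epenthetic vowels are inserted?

4

After substitution the input is /ʔsðəʃəaθɪhm/.
The unsyllabifiable consonants are /ʔ/, /s/, /h/, /m/; each receives one epenthetic vowel.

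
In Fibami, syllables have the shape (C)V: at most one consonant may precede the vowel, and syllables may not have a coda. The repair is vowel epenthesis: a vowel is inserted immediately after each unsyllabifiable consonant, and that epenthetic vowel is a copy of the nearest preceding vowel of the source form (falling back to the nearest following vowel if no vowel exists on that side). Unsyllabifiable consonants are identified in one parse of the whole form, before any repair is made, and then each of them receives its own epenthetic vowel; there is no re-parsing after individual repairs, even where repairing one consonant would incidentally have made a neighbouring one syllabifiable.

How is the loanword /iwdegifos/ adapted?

The consonants /w/, /s/ cannot be parsed into a legal (C)V syllable (no codas are permitted; onsets are limited to one consonant).
Inserting the epenthetic vowel yields /w/ → /wi/, /s/ → /so/.

iwidegifoso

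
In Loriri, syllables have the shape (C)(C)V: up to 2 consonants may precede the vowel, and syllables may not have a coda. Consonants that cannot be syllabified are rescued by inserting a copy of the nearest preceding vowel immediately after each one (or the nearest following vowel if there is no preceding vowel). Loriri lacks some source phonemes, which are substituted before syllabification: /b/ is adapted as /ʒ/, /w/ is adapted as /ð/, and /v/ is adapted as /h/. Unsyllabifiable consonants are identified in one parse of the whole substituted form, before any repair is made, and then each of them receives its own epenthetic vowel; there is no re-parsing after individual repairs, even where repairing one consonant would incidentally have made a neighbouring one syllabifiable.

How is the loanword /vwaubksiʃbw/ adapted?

Substitution: /v/ → /h/, /w/ → /ð/, /b/ → /ʒ/, giving /hðauʒksiʃʒð/.
Under (C)(C)V, the unsyllabifiable consonants are /ʒ/, /ʃ/, /ʒ/, /ð/ (no codas are permitted; onsets may contain at most 2 consonants).
Epenthesis after each stranded consonant: /ʒ/ → /ʒu/, /ʃ/ → /ʃi/, /ʒ/ → /ʒi/, /ð/ → /ði/.

hðauʒuksiʃiʒiði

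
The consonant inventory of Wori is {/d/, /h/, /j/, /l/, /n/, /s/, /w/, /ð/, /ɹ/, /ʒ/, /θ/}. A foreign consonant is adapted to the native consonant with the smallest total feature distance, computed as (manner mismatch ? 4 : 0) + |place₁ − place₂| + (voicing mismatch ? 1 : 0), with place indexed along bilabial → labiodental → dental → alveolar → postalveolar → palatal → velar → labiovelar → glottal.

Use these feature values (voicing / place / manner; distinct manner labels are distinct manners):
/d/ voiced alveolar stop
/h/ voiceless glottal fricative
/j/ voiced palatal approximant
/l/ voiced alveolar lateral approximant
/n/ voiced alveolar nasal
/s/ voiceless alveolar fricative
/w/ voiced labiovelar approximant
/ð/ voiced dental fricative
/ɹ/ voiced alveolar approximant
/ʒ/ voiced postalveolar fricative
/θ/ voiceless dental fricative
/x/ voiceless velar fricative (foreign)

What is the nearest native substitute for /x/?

h

/h/ is closest: same manner (fricative), place distance 2 (velar→glottal), same voicing; total 2. Next closest is /s/ at distance 3.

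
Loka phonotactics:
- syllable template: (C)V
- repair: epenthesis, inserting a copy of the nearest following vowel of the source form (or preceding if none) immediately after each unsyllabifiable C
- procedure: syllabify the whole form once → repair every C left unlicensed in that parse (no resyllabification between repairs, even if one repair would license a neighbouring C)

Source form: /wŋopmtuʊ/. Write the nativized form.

Under (C)V, the unsyllabifiable consonants are /w/, /p/, /m/ (no codas are permitted; onsets are limited to one consonant).
Inserting the epenthetic vowel yields /w/ → /wo/, /p/ → /pu/, /m/ → /mu/.

woŋopumutuʊ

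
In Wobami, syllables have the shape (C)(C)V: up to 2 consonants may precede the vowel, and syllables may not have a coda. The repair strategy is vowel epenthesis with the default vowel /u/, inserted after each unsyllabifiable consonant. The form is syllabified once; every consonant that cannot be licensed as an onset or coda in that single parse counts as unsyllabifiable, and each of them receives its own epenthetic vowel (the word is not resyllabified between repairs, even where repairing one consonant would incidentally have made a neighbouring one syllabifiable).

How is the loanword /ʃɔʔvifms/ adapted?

ʃɔʔvifumusu

Syllabifying with onset maximization leaves /f/, /m/, /s/ stranded (no codas are permitted; onsets may contain at most 2 consonants).
Inserting the epenthetic vowel yields /f/ → /fu/, /m/ → /mu/, /s/ → /su/.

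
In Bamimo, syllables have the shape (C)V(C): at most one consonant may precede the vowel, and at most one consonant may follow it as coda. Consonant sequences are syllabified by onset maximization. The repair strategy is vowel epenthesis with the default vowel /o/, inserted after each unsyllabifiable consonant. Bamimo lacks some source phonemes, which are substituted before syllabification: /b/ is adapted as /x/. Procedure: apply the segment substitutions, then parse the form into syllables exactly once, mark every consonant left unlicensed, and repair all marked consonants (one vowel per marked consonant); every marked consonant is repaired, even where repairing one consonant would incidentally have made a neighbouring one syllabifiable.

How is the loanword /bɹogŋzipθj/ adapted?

xoɹogŋozipθojo

Substitution: /b/ → /x/, giving /xɹogŋzipθj/.
Syllabifying with onset maximization leaves /x/, /ŋ/, /θ/, /j/ stranded (at most one coda consonant is licensed; onsets are limited to one consonant).
Each unlicensed consonant becomes the onset of a new syllable: /x/ → /xo/, /ŋ/ → /ŋo/, /θ/ → /θo/, /j/ → /jo/.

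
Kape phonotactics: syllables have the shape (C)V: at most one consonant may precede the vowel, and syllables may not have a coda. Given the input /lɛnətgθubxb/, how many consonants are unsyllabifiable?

5

The consonants /t/, /g/, /b/, /x/, /b/ cannot be parsed into a legal (C)V syllable (no codas are permitted; onsets are limited to one consonant).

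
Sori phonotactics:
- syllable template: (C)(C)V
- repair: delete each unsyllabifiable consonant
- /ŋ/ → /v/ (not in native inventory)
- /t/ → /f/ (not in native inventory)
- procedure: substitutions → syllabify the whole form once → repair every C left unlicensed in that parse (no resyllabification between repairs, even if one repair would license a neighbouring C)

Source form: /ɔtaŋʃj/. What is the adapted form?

Substitution: /t/ → /f/, /ŋ/ → /v/, giving /ɔfavʃj/.
Syllabifying with onset maximization leaves /v/, /ʃ/, /j/ stranded (no codas are permitted; onsets may contain at most 2 consonants).
Deleting the stranded consonants removes /v/, /ʃ/, /j/.

ɔfa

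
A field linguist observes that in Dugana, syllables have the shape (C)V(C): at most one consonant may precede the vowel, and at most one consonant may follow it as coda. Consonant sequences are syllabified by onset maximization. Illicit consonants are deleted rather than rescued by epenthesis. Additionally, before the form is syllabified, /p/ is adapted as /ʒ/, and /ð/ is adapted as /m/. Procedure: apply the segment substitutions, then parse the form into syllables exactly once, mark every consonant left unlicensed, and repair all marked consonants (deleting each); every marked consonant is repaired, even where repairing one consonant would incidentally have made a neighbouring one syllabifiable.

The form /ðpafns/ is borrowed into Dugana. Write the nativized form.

ʒaf

Substitution: /ð/ → /m/, /p/ → /ʒ/, giving /mʒafns/.
Under (C)V(C), the unsyllabifiable consonants are /m/, /n/, /s/ (at most one coda consonant is licensed; onsets are limited to one consonant).
Deletion applies to /m/, /n/, /s/.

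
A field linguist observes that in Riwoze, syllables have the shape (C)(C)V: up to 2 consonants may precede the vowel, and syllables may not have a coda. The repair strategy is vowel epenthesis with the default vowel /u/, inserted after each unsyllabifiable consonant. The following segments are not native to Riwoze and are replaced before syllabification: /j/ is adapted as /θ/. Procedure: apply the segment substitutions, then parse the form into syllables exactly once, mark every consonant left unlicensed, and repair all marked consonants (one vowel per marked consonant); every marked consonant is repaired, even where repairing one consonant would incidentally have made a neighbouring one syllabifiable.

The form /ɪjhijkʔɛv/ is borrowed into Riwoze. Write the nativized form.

Substitution: /j/ → /θ/, giving /ɪθhiθkʔɛv/.
The consonants /θ/, /v/ cannot be parsed into a legal (C)(C)V syllable (no codas are permitted; onsets may contain at most 2 consonants).
Inserting the epenthetic vowel yields /θ/ → /θu/, /v/ → /vu/.

ɪθhiθukʔɛvu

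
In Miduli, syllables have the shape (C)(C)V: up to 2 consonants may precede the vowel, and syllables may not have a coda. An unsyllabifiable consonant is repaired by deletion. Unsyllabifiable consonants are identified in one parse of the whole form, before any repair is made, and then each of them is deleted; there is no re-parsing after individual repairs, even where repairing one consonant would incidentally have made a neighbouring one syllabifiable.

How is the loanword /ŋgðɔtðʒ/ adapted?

gðɔ

Syllabifying with onset maximization leaves /ŋ/, /t/, /ð/, /ʒ/ stranded (no codas are permitted; onsets may contain at most 2 consonants).
Each unlicensed consonant is deleted: /ŋ/, /t/, /ð/, /ʒ/.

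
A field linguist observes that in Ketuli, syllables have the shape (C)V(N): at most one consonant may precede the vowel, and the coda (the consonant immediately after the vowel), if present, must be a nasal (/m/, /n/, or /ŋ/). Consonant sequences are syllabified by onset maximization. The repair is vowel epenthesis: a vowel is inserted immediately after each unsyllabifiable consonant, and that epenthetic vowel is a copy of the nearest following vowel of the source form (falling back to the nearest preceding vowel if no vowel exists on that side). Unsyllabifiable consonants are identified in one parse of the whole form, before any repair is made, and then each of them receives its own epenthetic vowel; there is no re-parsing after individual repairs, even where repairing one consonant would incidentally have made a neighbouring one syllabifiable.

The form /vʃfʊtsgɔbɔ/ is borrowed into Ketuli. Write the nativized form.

The consonants /v/, /ʃ/, /t/, /s/ cannot be parsed into a legal (C)V(N) syllable (only a nasal (/m/, /n/, or /ŋ/) is licensed in coda position; onsets are limited to one consonant).
Inserting the epenthetic vowel yields /v/ → /vʊ/, /ʃ/ → /ʃʊ/, /t/ → /tɔ/, /s/ → /sɔ/.

vʊʃʊfʊtɔsɔgɔbɔ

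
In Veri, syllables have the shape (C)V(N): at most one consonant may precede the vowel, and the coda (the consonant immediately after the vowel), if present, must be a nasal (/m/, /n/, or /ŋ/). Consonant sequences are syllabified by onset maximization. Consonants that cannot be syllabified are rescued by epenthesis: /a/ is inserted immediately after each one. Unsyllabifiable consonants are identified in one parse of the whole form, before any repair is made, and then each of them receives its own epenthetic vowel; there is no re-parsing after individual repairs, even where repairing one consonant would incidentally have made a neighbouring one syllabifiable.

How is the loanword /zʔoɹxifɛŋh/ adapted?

zaʔoɹaxifɛŋha

Syllabifying with onset maximization leaves /z/, /ɹ/, /h/ stranded (only a nasal (/m/, /n/, or /ŋ/) is licensed in coda position; onsets are limited to one consonant).
Epenthesis after each stranded consonant: /z/ → /za/, /ɹ/ → /ɹa/, /h/ → /ha/.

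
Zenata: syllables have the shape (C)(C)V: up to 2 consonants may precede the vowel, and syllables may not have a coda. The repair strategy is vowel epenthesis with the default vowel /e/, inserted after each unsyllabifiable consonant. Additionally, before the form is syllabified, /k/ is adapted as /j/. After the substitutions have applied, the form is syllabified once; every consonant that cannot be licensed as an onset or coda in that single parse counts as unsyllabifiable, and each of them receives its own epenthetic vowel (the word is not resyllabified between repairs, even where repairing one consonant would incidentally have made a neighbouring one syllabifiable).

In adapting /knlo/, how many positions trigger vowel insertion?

1

After substitution the input is /jnlo/.
The unsyllabifiable consonants are /j/; each receives one epenthetic vowel.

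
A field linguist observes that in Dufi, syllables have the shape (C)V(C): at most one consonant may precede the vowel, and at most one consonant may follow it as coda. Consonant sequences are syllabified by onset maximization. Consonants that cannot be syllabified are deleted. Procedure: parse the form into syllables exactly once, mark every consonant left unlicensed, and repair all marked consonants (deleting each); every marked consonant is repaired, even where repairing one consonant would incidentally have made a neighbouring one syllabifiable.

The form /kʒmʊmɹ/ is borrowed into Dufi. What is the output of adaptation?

mʊm

The consonants /k/, /ʒ/, /ɹ/ cannot be parsed into a legal (C)V(C) syllable (at most one coda consonant is licensed; onsets are limited to one consonant).
Each unlicensed consonant is deleted: /k/, /ʒ/, /ɹ/.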